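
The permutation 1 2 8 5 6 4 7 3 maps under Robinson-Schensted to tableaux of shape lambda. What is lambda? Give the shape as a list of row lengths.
[5, 1, 1, 1]

RSK row insertion gives P = [[1, 2, 3, 6, 7], [4], [5], [8]], which has shape [5, 1, 1, 1].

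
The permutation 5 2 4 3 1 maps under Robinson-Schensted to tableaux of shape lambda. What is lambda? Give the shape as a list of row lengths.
[2, 1, 1, 1]

Row-insert each entry into an empty tableau.

After inserting 5: P = [[5]].
After inserting 2: P = [[2], [5]].
After inserting 4: P = [[2, 4], [5]].
After inserting 3: P = [[2, 3], [4], [5]].
After inserting 1: P = [[1, 3], [2], [4], [5]].

The final insertion tableau P = [[1, 3], [2], [4], [5]] has shape [2, 1, 1, 1].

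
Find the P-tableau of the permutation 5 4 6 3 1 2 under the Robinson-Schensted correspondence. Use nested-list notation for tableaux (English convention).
After inserting 5: P = [[5]].
After inserting 4: P = [[4], [5]].
After inserting 6: P = [[4, 6], [5]].
After inserting 3: P = [[3, 6], [4], [5]].
After inserting 1: P = [[1, 6], [3], [4], [5]].
After inserting 2: P = [[1, 2], [3, 6], [4], [5]].

So P = [[1, 2], [3, 6], [4], [5]].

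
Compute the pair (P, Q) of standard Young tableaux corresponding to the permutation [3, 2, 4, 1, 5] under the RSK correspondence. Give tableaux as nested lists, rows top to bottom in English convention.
P = [[1, 4, 5], [2], [3]], Q = [[1, 3, 5], [2], [4]]

Insert each entry of the permutation into P by Schensted row insertion, recording in Q the position of each new cell.

Insert 3: appended to row 1. P = [[3]].
Insert 2: 2 bumps 3 from row 1; 3 starts row 2. P = [[2], [3]].
Insert 4: appended to row 1. P = [[2, 4], [3]].
Insert 1: 1 bumps 2 from row 1; 2 bumps 3 from row 2; 3 starts row 3. P = [[1, 4], [2], [3]].
Insert 5: appended to row 1. P = [[1, 4, 5], [2], [3]].

So P = [[1, 4, 5], [2], [3]], Q = [[1, 3, 5], [2], [4]].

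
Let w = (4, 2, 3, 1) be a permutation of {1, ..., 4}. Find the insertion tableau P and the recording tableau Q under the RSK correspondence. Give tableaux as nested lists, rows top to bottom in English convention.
P = [[1, 3], [2], [4]], Q = [[1, 3], [2], [4]]

Insert each entry of the permutation into P by Schensted row insertion, recording in Q the position of each new cell.

Insert 4: appended to row 1. P = [[4]].
Insert 2: 2 bumps 4 from row 1; 4 starts row 2. P = [[2], [4]].
Insert 3: appended to row 1. P = [[2, 3], [4]].
Insert 1: 1 bumps 2 from row 1; 2 bumps 4 from row 2; 4 starts row 3. P = [[1, 3], [2], [4]].

So P = [[1, 3], [2], [4]], Q = [[1, 3], [2], [4]].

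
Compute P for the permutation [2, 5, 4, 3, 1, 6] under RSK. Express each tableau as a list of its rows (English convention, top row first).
P = [[1, 3, 6], [2], [4], [5]]

After inserting 2: P = [[2]].
After inserting 5: P = [[2, 5]].
After inserting 4: P = [[2, 4], [5]].
After inserting 3: P = [[2, 3], [4], [5]].
After inserting 1: P = [[1, 3], [2], [4], [5]].
After inserting 6: P = [[1, 3, 6], [2], [4], [5]].

So P = [[1, 3, 6], [2], [4], [5]].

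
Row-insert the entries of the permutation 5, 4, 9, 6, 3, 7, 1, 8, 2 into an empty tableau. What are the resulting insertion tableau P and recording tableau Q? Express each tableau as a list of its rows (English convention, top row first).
P = [[1, 2, 7, 8], [3, 6], [4, 9], [5]], Q = [[1, 3, 6, 8], [2, 4], [5, 9], [7]]

Insert each entry of the permutation into P by Schensted row insertion, recording in Q the position of each new cell.

Insert 5: appended to row 1. P = [[5]], Q = [[1]].
Insert 4: 4 bumps 5 from row 1; 5 starts row 2. P = [[4], [5]], Q = [[1], [2]].
Insert 9: appended to row 1. P = [[4, 9], [5]], Q = [[1, 3], [2]].
Insert 6: 6 bumps 9 from row 1; 9 appends to row 2. P = [[4, 6], [5, 9]], Q = [[1, 3], [2, 4]].
Insert 3: 3 bumps 4 from row 1; 4 bumps 5 from row 2; 5 starts row 3. P = [[3, 6], [4, 9], [5]], Q = [[1, 3], [2, 4], [5]].
Insert 7: appended to row 1. P = [[3, 6, 7], [4, 9], [5]], Q = [[1, 3, 6], [2, 4], [5]].
Insert 1: 1 bumps 3 from row 1; 3 bumps 4 from row 2; 4 bumps 5 from row 3; 5 starts row 4. P = [[1, 6, 7], [3, 9], [4], [5]], Q = [[1, 3, 6], [2, 4], [5], [7]].
Insert 8: appended to row 1. P = [[1, 6, 7, 8], [3, 9], [4], [5]], Q = [[1, 3, 6, 8], [2, 4], [5], [7]].
Insert 2: 2 bumps 6 from row 1; 6 bumps 9 from row 2; 9 appends to row 3. P = [[1, 2, 7, 8], [3, 6], [4, 9], [5]], Q = [[1, 3, 6, 8], [2, 4], [5, 9], [7]].

So P = [[1, 2, 7, 8], [3, 6], [4, 9], [5]], Q = [[1, 3, 6, 8], [2, 4], [5, 9], [7]].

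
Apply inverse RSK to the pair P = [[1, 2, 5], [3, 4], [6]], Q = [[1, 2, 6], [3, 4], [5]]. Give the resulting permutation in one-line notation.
Reverse the RSK construction: for i from n down to 1, find the cell of Q containing i, remove the entry at that cell from P, and reverse-bump it up through P; the value ejected from row 1 is w(i).

Step i=6: Q has 6 at row 1, column 3; remove that cell from P, ejecting 5. So w(6) = 5. P is now [[1, 2], [3, 4], [6]].
Step i=5: Q has 5 at row 3, column 1; remove 6 from row 3 of P and reverse-bump: 6 enters row 2 and ejects 4; 4 enters row 1 and ejects 2. So w(5) = 2. P is now [[1, 4], [3, 6]].
Step i=4: Q has 4 at row 2, column 2; remove 6 from row 2 of P and reverse-bump: 6 enters row 1 and ejects 4. So w(4) = 4. P is now [[1, 6], [3]].
Step i=3: Q has 3 at row 2, column 1; remove 3 from row 2 of P and reverse-bump: 3 enters row 1 and ejects 1. So w(3) = 1. P is now [[3, 6]].
Step i=2: Q has 2 at row 1, column 2; remove that cell from P, ejecting 6. So w(2) = 6. P is now [[3]].
Step i=1: Q has 1 at row 1, column 1; remove that cell from P, ejecting 3. So w(1) = 3. P is now [].

So w = 3 6 1 4 2 5.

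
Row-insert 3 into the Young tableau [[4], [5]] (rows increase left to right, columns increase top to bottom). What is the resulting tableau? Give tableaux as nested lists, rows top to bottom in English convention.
In row 1, 3 replaces 4 (the leftmost entry greater than 3); 4 is bumped to row 2. In row 2, 4 replaces 5 (the leftmost entry greater than 4); 5 is bumped to row 3. 5 starts a new row 3. The new tableau is [[3], [4], [5]].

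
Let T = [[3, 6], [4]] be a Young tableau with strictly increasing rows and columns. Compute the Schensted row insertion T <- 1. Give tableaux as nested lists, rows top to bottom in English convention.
[[1, 6], [3], [4]]

In row 1, 1 replaces 3 (the leftmost entry greater than 1); 3 is bumped to row 2. In row 2, 3 replaces 4 (the leftmost entry greater than 3); 4 is bumped to row 3. 4 starts a new row 3. The new tableau is [[1, 6], [3], [4]].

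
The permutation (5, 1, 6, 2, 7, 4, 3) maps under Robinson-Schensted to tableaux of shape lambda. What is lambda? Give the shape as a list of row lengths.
[3, 3, 1]

Row-insert each entry into an empty tableau.

After inserting 5: P = [[5]].
After inserting 1: P = [[1], [5]].
After inserting 6: P = [[1, 6], [5]].
After inserting 2: P = [[1, 2], [5, 6]].
After inserting 7: P = [[1, 2, 7], [5, 6]].
After inserting 4: P = [[1, 2, 4], [5, 6, 7]].
After inserting 3: P = [[1, 2, 3], [4, 6, 7], [5]].

The final insertion tableau P = [[1, 2, 3], [4, 6, 7], [5]] has shape [3, 3, 1].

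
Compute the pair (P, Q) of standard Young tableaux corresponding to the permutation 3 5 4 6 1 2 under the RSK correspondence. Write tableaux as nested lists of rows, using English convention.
P = [[1, 2, 6], [3, 4], [5]], Q = [[1, 2, 4], [3, 6], [5]]

Insert each entry of the permutation into P by Schensted row insertion, recording in Q the position of each new cell.

Insert 3: appended to row 1. P = [[3]].
Insert 5: appended to row 1. P = [[3, 5]].
Insert 4: 4 bumps 5 from row 1; 5 starts row 2. P = [[3, 4], [5]].
Insert 6: appended to row 1. P = [[3, 4, 6], [5]].
Insert 1: 1 bumps 3 from row 1; 3 bumps 5 from row 2; 5 starts row 3. P = [[1, 4, 6], [3], [5]].
Insert 2: 2 bumps 4 from row 1; 4 appends to row 2. P = [[1, 2, 6], [3, 4], [5]].

So P = [[1, 2, 6], [3, 4], [5]], Q = [[1, 2, 4], [3, 6], [5]].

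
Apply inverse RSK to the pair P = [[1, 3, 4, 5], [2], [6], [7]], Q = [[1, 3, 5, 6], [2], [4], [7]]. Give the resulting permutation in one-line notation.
Reverse the RSK construction: for i from n down to 1, find the cell of Q containing i, remove the entry at that cell from P, and reverse-bump it up through P; the value ejected from row 1 is w(i).

Step i=7: Q has 7 at row 4, column 1; remove 7 from row 4 of P and reverse-bump: 7 enters row 3 and ejects 6; 6 enters row 2 and ejects 2; 2 enters row 1 and ejects 1. So w(7) = 1. P is now [[2, 3, 4, 5], [6], [7]].
Step i=6: Q has 6 at row 1, column 4; remove that cell from P, ejecting 5. So w(6) = 5. P is now [[2, 3, 4], [6], [7]].
Step i=5: Q has 5 at row 1, column 3; remove that cell from P, ejecting 4. So w(5) = 4. P is now [[2, 3], [6], [7]].
Step i=4: Q has 4 at row 3, column 1; remove 7 from row 3 of P and reverse-bump: 7 enters row 2 and ejects 6; 6 enters row 1 and ejects 3. So w(4) = 3. P is now [[2, 6], [7]].
Step i=3: Q has 3 at row 1, column 2; remove that cell from P, ejecting 6. So w(3) = 6. P is now [[2], [7]].
Step i=2: Q has 2 at row 2, column 1; remove 7 from row 2 of P and reverse-bump: 7 enters row 1 and ejects 2. So w(2) = 2. P is now [[7]].
Step i=1: Q has 1 at row 1, column 1; remove that cell from P, ejecting 7. So w(1) = 7. P is now [].

So w = 7 2 6 3 4 5 1.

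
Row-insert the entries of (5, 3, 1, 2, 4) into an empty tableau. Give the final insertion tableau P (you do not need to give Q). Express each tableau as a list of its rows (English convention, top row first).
P = [[1, 2, 4], [3], [5]]

Insert 5: appended to row 1. P = [[5]].
Insert 3: 3 bumps 5 from row 1; 5 starts row 2. P = [[3], [5]].
Insert 1: 1 bumps 3 from row 1; 3 bumps 5 from row 2; 5 starts row 3. P = [[1], [3], [5]].
Insert 2: appended to row 1. P = [[1, 2], [3], [5]].
Insert 4: appended to row 1. P = [[1, 2, 4], [3], [5]].

So P = [[1, 2, 4], [3], [5]].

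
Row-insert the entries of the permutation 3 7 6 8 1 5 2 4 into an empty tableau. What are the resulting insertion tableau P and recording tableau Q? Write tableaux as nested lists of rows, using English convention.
P = [[1, 2, 4], [3, 5, 8], [6], [7]], Q = [[1, 2, 4], [3, 6, 8], [5], [7]]

Insert each entry of the permutation into P by Schensted row insertion, recording in Q the position of each new cell.

After inserting 3: P = [[3]].
After inserting 7: P = [[3, 7]].
After inserting 6: P = [[3, 6], [7]].
After inserting 8: P = [[3, 6, 8], [7]].
After inserting 1: P = [[1, 6, 8], [3], [7]].
After inserting 5: P = [[1, 5, 8], [3, 6], [7]].
After inserting 2: P = [[1, 2, 8], [3, 5], [6], [7]].
After inserting 4: P = [[1, 2, 4], [3, 5, 8], [6], [7]].

So P = [[1, 2, 4], [3, 5, 8], [6], [7]], Q = [[1, 2, 4], [3, 6, 8], [5], [7]].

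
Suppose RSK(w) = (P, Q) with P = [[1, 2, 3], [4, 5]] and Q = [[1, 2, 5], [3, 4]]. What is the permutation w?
Reverse the RSK construction: for i from n down to 1, find the cell of Q containing i, remove the entry at that cell from P, and reverse-bump it up through P; the value ejected from row 1 is w(i).

Step i=5: Q has 5 at row 1, column 3; remove that cell from P, ejecting 3. So w(5) = 3. P is now [[1, 2], [4, 5]].
Step i=4: Q has 4 at row 2, column 2; remove 5 from row 2 of P and reverse-bump: 5 enters row 1 and ejects 2. So w(4) = 2. P is now [[1, 5], [4]].
Step i=3: Q has 3 at row 2, column 1; remove 4 from row 2 of P and reverse-bump: 4 enters row 1 and ejects 1. So w(3) = 1. P is now [[4, 5]].
Step i=2: Q has 2 at row 1, column 2; remove that cell from P, ejecting 5. So w(2) = 5. P is now [[4]].
Step i=1: Q has 1 at row 1, column 1; remove that cell from P, ejecting 4. So w(1) = 4. P is now [].

So w = 4 5 1 2 3.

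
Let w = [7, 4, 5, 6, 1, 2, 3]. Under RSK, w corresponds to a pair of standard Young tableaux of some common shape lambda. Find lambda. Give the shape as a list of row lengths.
[3, 3, 1]

Row-insert each entry into an empty tableau.

After inserting 7: P = [[7]].
After inserting 4: P = [[4], [7]].
After inserting 5: P = [[4, 5], [7]].
After inserting 6: P = [[4, 5, 6], [7]].
After inserting 1: P = [[1, 5, 6], [4], [7]].
After inserting 2: P = [[1, 2, 6], [4, 5], [7]].
After inserting 3: P = [[1, 2, 3], [4, 5, 6], [7]].

The final insertion tableau P = [[1, 2, 3], [4, 5, 6], [7]] has shape [3, 3, 1].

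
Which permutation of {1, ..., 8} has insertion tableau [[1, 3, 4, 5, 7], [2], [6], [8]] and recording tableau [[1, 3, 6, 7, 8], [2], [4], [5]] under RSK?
8 2 6 3 1 4 5 7

Reverse the RSK construction: for i from n down to 1, find the cell of Q containing i, remove the entry at that cell from P, and reverse-bump it up through P; the value ejected from row 1 is w(i).

Step i=8: Q has 8 at row 1, column 5; remove that cell from P, ejecting 7. So w(8) = 7. P is now [[1, 3, 4, 5], [2], [6], [8]].
Step i=7: Q has 7 at row 1, column 4; remove that cell from P, ejecting 5. So w(7) = 5. P is now [[1, 3, 4], [2], [6], [8]].
Step i=6: Q has 6 at row 1, column 3; remove that cell from P, ejecting 4. So w(6) = 4. P is now [[1, 3], [2], [6], [8]].
Step i=5: Q has 5 at row 4, column 1; remove 8 from row 4 of P and reverse-bump: 8 enters row 3 and ejects 6; 6 enters row 2 and ejects 2; 2 enters row 1 and ejects 1. So w(5) = 1. P is now [[2, 3], [6], [8]].
Step i=4: Q has 4 at row 3, column 1; remove 8 from row 3 of P and reverse-bump: 8 enters row 2 and ejects 6; 6 enters row 1 and ejects 3. So w(4) = 3. P is now [[2, 6], [8]].
Step i=3: Q has 3 at row 1, column 2; remove that cell from P, ejecting 6. So w(3) = 6. P is now [[2], [8]].
Step i=2: Q has 2 at row 2, column 1; remove 8 from row 2 of P and reverse-bump: 8 enters row 1 and ejects 2. So w(2) = 2. P is now [[8]].
Step i=1: Q has 1 at row 1, column 1; remove that cell from P, ejecting 8. So w(1) = 8. P is now [].

So w = 8 2 6 3 1 4 5 7.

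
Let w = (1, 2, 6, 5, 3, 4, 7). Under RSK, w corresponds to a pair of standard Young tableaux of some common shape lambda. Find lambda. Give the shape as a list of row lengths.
Row-insert each entry into an empty tableau.

After inserting 1: P = [[1]].
After inserting 2: P = [[1, 2]].
After inserting 6: P = [[1, 2, 6]].
After inserting 5: P = [[1, 2, 5], [6]].
After inserting 3: P = [[1, 2, 3], [5], [6]].
After inserting 4: P = [[1, 2, 3, 4], [5], [6]].
After inserting 7: P = [[1, 2, 3, 4, 7], [5], [6]].

The final insertion tableau P = [[1, 2, 3, 4, 7], [5], [6]] has shape [5, 1, 1].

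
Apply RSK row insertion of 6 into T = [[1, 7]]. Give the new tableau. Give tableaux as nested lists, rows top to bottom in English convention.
In row 1, 6 replaces 7 (the leftmost entry greater than 6); 7 is bumped to row 2. 7 starts a new row 2. The new tableau is [[1, 6], [7]].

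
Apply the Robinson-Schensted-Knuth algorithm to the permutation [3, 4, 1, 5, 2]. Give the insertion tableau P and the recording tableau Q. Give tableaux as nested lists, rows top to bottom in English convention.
P = [[1, 2, 5], [3, 4]], Q = [[1, 2, 4], [3, 5]]

Insert each entry of the permutation into P by Schensted row insertion, recording in Q the position of each new cell.

Insert 3: appended to row 1. P = [[3]].
Insert 4: appended to row 1. P = [[3, 4]].
Insert 1: 1 bumps 3 from row 1; 3 starts row 2. P = [[1, 4], [3]].
Insert 5: appended to row 1. P = [[1, 4, 5], [3]].
Insert 2: 2 bumps 4 from row 1; 4 appends to row 2. P = [[1, 2, 5], [3, 4]].

So P = [[1, 2, 5], [3, 4]], Q = [[1, 2, 4], [3, 5]].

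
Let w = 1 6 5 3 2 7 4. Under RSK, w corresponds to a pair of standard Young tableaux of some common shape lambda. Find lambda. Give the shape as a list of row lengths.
Row-insert each entry into an empty tableau.

After inserting 1: P = [[1]].
After inserting 6: P = [[1, 6]].
After inserting 5: P = [[1, 5], [6]].
After inserting 3: P = [[1, 3], [5], [6]].
After inserting 2: P = [[1, 2], [3], [5], [6]].
After inserting 7: P = [[1, 2, 7], [3], [5], [6]].
After inserting 4: P = [[1, 2, 4], [3, 7], [5], [6]].

The final insertion tableau P = [[1, 2, 4], [3, 7], [5], [6]] has shape [3, 2, 1, 1].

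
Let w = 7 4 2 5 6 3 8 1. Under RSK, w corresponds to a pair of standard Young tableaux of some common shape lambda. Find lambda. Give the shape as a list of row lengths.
[4, 2, 1, 1]

Row-insert each entry into an empty tableau.

After inserting 7: P = [[7]].
After inserting 4: P = [[4], [7]].
After inserting 2: P = [[2], [4], [7]].
After inserting 5: P = [[2, 5], [4], [7]].
After inserting 6: P = [[2, 5, 6], [4], [7]].
After inserting 3: P = [[2, 3, 6], [4, 5], [7]].
After inserting 8: P = [[2, 3, 6, 8], [4, 5], [7]].
After inserting 1: P = [[1, 3, 6, 8], [2, 5], [4], [7]].

The final insertion tableau P = [[1, 3, 6, 8], [2, 5], [4], [7]] has shape [4, 2, 1, 1].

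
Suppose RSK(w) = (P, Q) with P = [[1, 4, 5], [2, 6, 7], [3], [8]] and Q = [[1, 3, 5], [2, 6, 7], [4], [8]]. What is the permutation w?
8 3 6 2 7 4 5 1

Reverse the RSK construction: for i from n down to 1, find the cell of Q containing i, remove the entry at that cell from P, and reverse-bump it up through P; the value ejected from row 1 is w(i).

Step i=8: Q has 8 at row 4, column 1; remove 8 from row 4 of P and reverse-bump: 8 enters row 3 and ejects 3; 3 enters row 2 and ejects 2; 2 enters row 1 and ejects 1. So w(8) = 1. P is now [[2, 4, 5], [3, 6, 7], [8]].
Step i=7: Q has 7 at row 2, column 3; remove 7 from row 2 of P and reverse-bump: 7 enters row 1 and ejects 5. So w(7) = 5. P is now [[2, 4, 7], [3, 6], [8]].
Step i=6: Q has 6 at row 2, column 2; remove 6 from row 2 of P and reverse-bump: 6 enters row 1 and ejects 4. So w(6) = 4. P is now [[2, 6, 7], [3], [8]].
Step i=5: Q has 5 at row 1, column 3; remove that cell from P, ejecting 7. So w(5) = 7. P is now [[2, 6], [3], [8]].
Step i=4: Q has 4 at row 3, column 1; remove 8 from row 3 of P and reverse-bump: 8 enters row 2 and ejects 3; 3 enters row 1 and ejects 2. So w(4) = 2. P is now [[3, 6], [8]].
Step i=3: Q has 3 at row 1, column 2; remove that cell from P, ejecting 6. So w(3) = 6. P is now [[3], [8]].
Step i=2: Q has 2 at row 2, column 1; remove 8 from row 2 of P and reverse-bump: 8 enters row 1 and ejects 3. So w(2) = 3. P is now [[8]].
Step i=1: Q has 1 at row 1, column 1; remove that cell from P, ejecting 8. So w(1) = 8. P is now [].

So w = 8 3 6 2 7 4 5 1.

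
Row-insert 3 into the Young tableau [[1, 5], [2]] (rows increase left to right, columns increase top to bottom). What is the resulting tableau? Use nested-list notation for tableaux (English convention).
In row 1, 3 replaces 5 (the leftmost entry greater than 3); 5 is bumped to row 2. 5 is appended to row 2. The new tableau is [[1, 3], [2, 5]].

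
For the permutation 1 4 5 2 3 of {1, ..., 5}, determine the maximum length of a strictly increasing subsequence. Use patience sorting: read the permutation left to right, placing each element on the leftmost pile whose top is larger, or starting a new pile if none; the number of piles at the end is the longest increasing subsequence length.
3

1: new pile. tops = [1]
4: new pile. tops = [1, 4]
5: new pile. tops = [1, 4, 5]
2: onto pile 2 (replacing 4). tops = [1, 2, 5]
3: onto pile 3 (replacing 5). tops = [1, 2, 3]

3 piles, so the longest increasing subsequence has length 3.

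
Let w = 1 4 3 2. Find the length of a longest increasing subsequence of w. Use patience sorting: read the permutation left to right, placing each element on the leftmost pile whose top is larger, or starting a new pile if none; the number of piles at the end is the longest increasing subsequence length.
1: new pile. tops = [1]
4: new pile. tops = [1, 4]
3: onto pile 2 (replacing 4). tops = [1, 3]
2: onto pile 2 (replacing 3). tops = [1, 2]

2 piles, so the longest increasing subsequence has length 2.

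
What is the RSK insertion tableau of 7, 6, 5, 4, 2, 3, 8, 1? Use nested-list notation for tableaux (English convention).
P = [[1, 3, 8], [2], [4], [5], [6], [7]]

Insert 7: appended to row 1. P = [[7]].
Insert 6: 6 bumps 7 from row 1; 7 starts row 2. P = [[6], [7]].
Insert 5: 5 bumps 6 from row 1; 6 bumps 7 from row 2; 7 starts row 3. P = [[5], [6], [7]].
Insert 4: 4 bumps 5 from row 1; 5 bumps 6 from row 2; 6 bumps 7 from row 3; 7 starts row 4. P = [[4], [5], [6], [7]].
Insert 2: 2 bumps 4 from row 1; 4 bumps 5 from row 2; 5 bumps 6 from row 3; 6 bumps 7 from row 4; 7 starts row 5. P = [[2], [4], [5], [6], [7]].
Insert 3: appended to row 1. P = [[2, 3], [4], [5], [6], [7]].
Insert 8: appended to row 1. P = [[2, 3, 8], [4], [5], [6], [7]].
Insert 1: 1 bumps 2 from row 1; 2 bumps 4 from row 2; 4 bumps 5 from row 3; 5 bumps 6 from row 4; 6 bumps 7 from row 5; 7 starts row 6. P = [[1, 3, 8], [2], [4], [5], [6], [7]].

So P = [[1, 3, 8], [2], [4], [5], [6], [7]].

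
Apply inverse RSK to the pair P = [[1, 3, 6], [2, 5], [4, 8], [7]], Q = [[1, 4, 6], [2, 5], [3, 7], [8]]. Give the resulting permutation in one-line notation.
7 4 2 8 5 6 3 1

Reverse the RSK construction: for i from n down to 1, find the cell of Q containing i, remove the entry at that cell from P, and reverse-bump it up through P; the value ejected from row 1 is w(i).

Step i=8: Q has 8 at row 4, column 1; remove 7 from row 4 of P and reverse-bump: 7 enters row 3 and ejects 4; 4 enters row 2 and ejects 2; 2 enters row 1 and ejects 1. So w(8) = 1. P is now [[2, 3, 6], [4, 5], [7, 8]].
Step i=7: Q has 7 at row 3, column 2; remove 8 from row 3 of P and reverse-bump: 8 enters row 2 and ejects 5; 5 enters row 1 and ejects 3. So w(7) = 3. P is now [[2, 5, 6], [4, 8], [7]].
Step i=6: Q has 6 at row 1, column 3; remove that cell from P, ejecting 6. So w(6) = 6. P is now [[2, 5], [4, 8], [7]].
Step i=5: Q has 5 at row 2, column 2; remove 8 from row 2 of P and reverse-bump: 8 enters row 1 and ejects 5. So w(5) = 5. P is now [[2, 8], [4], [7]].
Step i=4: Q has 4 at row 1, column 2; remove that cell from P, ejecting 8. So w(4) = 8. P is now [[2], [4], [7]].
Step i=3: Q has 3 at row 3, column 1; remove 7 from row 3 of P and reverse-bump: 7 enters row 2 and ejects 4; 4 enters row 1 and ejects 2. So w(3) = 2. P is now [[4], [7]].
Step i=2: Q has 2 at row 2, column 1; remove 7 from row 2 of P and reverse-bump: 7 enters row 1 and ejects 4. So w(2) = 4. P is now [[7]].
Step i=1: Q has 1 at row 1, column 1; remove that cell from P, ejecting 7. So w(1) = 7. P is now [].

So w = 7 4 2 8 5 6 3 1.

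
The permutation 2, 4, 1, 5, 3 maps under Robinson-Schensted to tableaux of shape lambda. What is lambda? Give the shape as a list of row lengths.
RSK row insertion gives P = [[1, 3, 5], [2, 4]], which has shape [3, 2].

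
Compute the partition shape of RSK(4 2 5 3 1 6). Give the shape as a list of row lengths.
[3, 2, 1]

Row-insert each entry into an empty tableau.

After inserting 4: P = [[4]].
After inserting 2: P = [[2], [4]].
After inserting 5: P = [[2, 5], [4]].
After inserting 3: P = [[2, 3], [4, 5]].
After inserting 1: P = [[1, 3], [2, 5], [4]].
After inserting 6: P = [[1, 3, 6], [2, 5], [4]].

The final insertion tableau P = [[1, 3, 6], [2, 5], [4]] has shape [3, 2, 1].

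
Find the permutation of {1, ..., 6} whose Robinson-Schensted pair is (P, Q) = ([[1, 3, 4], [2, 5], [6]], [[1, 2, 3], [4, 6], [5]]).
Reverse the RSK construction: for i from n down to 1, find the cell of Q containing i, remove the entry at that cell from P, and reverse-bump it up through P; the value ejected from row 1 is w(i).

Step i=6: Q has 6 at row 2, column 2; remove 5 from row 2 of P and reverse-bump: 5 enters row 1 and ejects 4. So w(6) = 4. P is now [[1, 3, 5], [2], [6]].
Step i=5: Q has 5 at row 3, column 1; remove 6 from row 3 of P and reverse-bump: 6 enters row 2 and ejects 2; 2 enters row 1 and ejects 1. So w(5) = 1. P is now [[2, 3, 5], [6]].
Step i=4: Q has 4 at row 2, column 1; remove 6 from row 2 of P and reverse-bump: 6 enters row 1 and ejects 5. So w(4) = 5. P is now [[2, 3, 6]].
Step i=3: Q has 3 at row 1, column 3; remove that cell from P, ejecting 6. So w(3) = 6. P is now [[2, 3]].
Step i=2: Q has 2 at row 1, column 2; remove that cell from P, ejecting 3. So w(2) = 3. P is now [[2]].
Step i=1: Q has 1 at row 1, column 1; remove that cell from P, ejecting 2. So w(1) = 2. P is now [].

So w = 2 3 6 5 1 4.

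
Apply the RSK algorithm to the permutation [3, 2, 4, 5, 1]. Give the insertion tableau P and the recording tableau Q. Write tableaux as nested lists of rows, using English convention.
Insert each entry of the permutation into P by Schensted row insertion, recording in Q the position of each new cell.

Insert 3: appended to row 1. P = [[3]], Q = [[1]].
Insert 2: 2 bumps 3 from row 1; 3 starts row 2. P = [[2], [3]], Q = [[1], [2]].
Insert 4: appended to row 1. P = [[2, 4], [3]], Q = [[1, 3], [2]].
Insert 5: appended to row 1. P = [[2, 4, 5], [3]], Q = [[1, 3, 4], [2]].
Insert 1: 1 bumps 2 from row 1; 2 bumps 3 from row 2; 3 starts row 3. P = [[1, 4, 5], [2], [3]], Q = [[1, 3, 4], [2], [5]].

So P = [[1, 4, 5], [2], [3]], Q = [[1, 3, 4], [2], [5]].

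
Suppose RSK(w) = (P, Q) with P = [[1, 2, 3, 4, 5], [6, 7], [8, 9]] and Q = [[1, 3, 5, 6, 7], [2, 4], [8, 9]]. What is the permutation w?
Reverse the RSK construction: for i from n down to 1, find the cell of Q containing i, remove the entry at that cell from P, and reverse-bump it up through P; the value ejected from row 1 is w(i).

Step i=9: Q has 9 at row 3, column 2; remove 9 from row 3 of P and reverse-bump: 9 enters row 2 and ejects 7; 7 enters row 1 and ejects 5. So w(9) = 5. P is now [[1, 2, 3, 4, 7], [6, 9], [8]].
Step i=8: Q has 8 at row 3, column 1; remove 8 from row 3 of P and reverse-bump: 8 enters row 2 and ejects 6; 6 enters row 1 and ejects 4. So w(8) = 4. P is now [[1, 2, 3, 6, 7], [8, 9]].
Step i=7: Q has 7 at row 1, column 5; remove that cell from P, ejecting 7. So w(7) = 7. P is now [[1, 2, 3, 6], [8, 9]].
Step i=6: Q has 6 at row 1, column 4; remove that cell from P, ejecting 6. So w(6) = 6. P is now [[1, 2, 3], [8, 9]].
Step i=5: Q has 5 at row 1, column 3; remove that cell from P, ejecting 3. So w(5) = 3. P is now [[1, 2], [8, 9]].
Step i=4: Q has 4 at row 2, column 2; remove 9 from row 2 of P and reverse-bump: 9 enters row 1 and ejects 2. So w(4) = 2. P is now [[1, 9], [8]].
Step i=3: Q has 3 at row 1, column 2; remove that cell from P, ejecting 9. So w(3) = 9. P is now [[1], [8]].
Step i=2: Q has 2 at row 2, column 1; remove 8 from row 2 of P and reverse-bump: 8 enters row 1 and ejects 1. So w(2) = 1. P is now [[8]].
Step i=1: Q has 1 at row 1, column 1; remove that cell from P, ejecting 8. So w(1) = 8. P is now [].

So w = 8 1 9 2 3 6 7 4 5.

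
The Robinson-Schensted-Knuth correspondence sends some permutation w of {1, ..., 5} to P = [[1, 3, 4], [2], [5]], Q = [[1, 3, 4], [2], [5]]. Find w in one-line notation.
5 2 3 4 1

Reverse the RSK construction: for i from n down to 1, find the cell of Q containing i, remove the entry at that cell from P, and reverse-bump it up through P; the value ejected from row 1 is w(i).

Step i=5: Q has 5 at row 3, column 1; remove 5 from row 3 of P and reverse-bump: 5 enters row 2 and ejects 2; 2 enters row 1 and ejects 1. So w(5) = 1. P is now [[2, 3, 4], [5]].
Step i=4: Q has 4 at row 1, column 3; remove that cell from P, ejecting 4. So w(4) = 4. P is now [[2, 3], [5]].
Step i=3: Q has 3 at row 1, column 2; remove that cell from P, ejecting 3. So w(3) = 3. P is now [[2], [5]].
Step i=2: Q has 2 at row 2, column 1; remove 5 from row 2 of P and reverse-bump: 5 enters row 1 and ejects 2. So w(2) = 2. P is now [[5]].
Step i=1: Q has 1 at row 1, column 1; remove that cell from P, ejecting 5. So w(1) = 5. P is now [].

So w = 5 2 3 4 1.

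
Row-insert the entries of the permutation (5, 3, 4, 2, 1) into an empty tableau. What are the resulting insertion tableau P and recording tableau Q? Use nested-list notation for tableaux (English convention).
P = [[1, 4], [2], [3], [5]], Q = [[1, 3], [2], [4], [5]]

Insert each entry of the permutation into P by Schensted row insertion, recording in Q the position of each new cell.

Insert 5: appended to row 1. P = [[5]].
Insert 3: 3 bumps 5 from row 1; 5 starts row 2. P = [[3], [5]].
Insert 4: appended to row 1. P = [[3, 4], [5]].
Insert 2: 2 bumps 3 from row 1; 3 bumps 5 from row 2; 5 starts row 3. P = [[2, 4], [3], [5]].
Insert 1: 1 bumps 2 from row 1; 2 bumps 3 from row 2; 3 bumps 5 from row 3; 5 starts row 4. P = [[1, 4], [2], [3], [5]].

So P = [[1, 4], [2], [3], [5]], Q = [[1, 3], [2], [4], [5]].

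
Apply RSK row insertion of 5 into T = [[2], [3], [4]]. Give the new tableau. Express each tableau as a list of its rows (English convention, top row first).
5 is larger than every entry of row 1, so it is appended to row 1. The new tableau is [[2, 5], [3], [4]].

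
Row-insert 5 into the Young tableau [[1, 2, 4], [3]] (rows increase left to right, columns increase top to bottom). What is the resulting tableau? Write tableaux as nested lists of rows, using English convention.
5 is larger than every entry of row 1, so it is appended to row 1. The new tableau is [[1, 2, 4, 5], [3]].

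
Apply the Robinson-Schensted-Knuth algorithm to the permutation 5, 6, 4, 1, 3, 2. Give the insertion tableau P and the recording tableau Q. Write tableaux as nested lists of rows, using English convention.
P = [[1, 2], [3, 6], [4], [5]], Q = [[1, 2], [3, 5], [4], [6]]

Insert each entry of the permutation into P by Schensted row insertion, recording in Q the position of each new cell.

Insert 5: appended to row 1. P = [[5]], Q = [[1]].
Insert 6: appended to row 1. P = [[5, 6]], Q = [[1, 2]].
Insert 4: 4 bumps 5 from row 1; 5 starts row 2. P = [[4, 6], [5]], Q = [[1, 2], [3]].
Insert 1: 1 bumps 4 from row 1; 4 bumps 5 from row 2; 5 starts row 3. P = [[1, 6], [4], [5]], Q = [[1, 2], [3], [4]].
Insert 3: 3 bumps 6 from row 1; 6 appends to row 2. P = [[1, 3], [4, 6], [5]], Q = [[1, 2], [3, 5], [4]].
Insert 2: 2 bumps 3 from row 1; 3 bumps 4 from row 2; 4 bumps 5 from row 3; 5 starts row 4. P = [[1, 2], [3, 6], [4], [5]], Q = [[1, 2], [3, 5], [4], [6]].

So P = [[1, 2], [3, 6], [4], [5]], Q = [[1, 2], [3, 5], [4], [6]].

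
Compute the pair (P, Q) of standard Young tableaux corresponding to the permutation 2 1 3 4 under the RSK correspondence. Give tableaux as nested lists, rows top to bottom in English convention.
Insert each entry of the permutation into P by Schensted row insertion, recording in Q the position of each new cell.

Insert 2: appended to row 1. P = [[2]].
Insert 1: 1 bumps 2 from row 1; 2 starts row 2. P = [[1], [2]].
Insert 3: appended to row 1. P = [[1, 3], [2]].
Insert 4: appended to row 1. P = [[1, 3, 4], [2]].

So P = [[1, 3, 4], [2]], Q = [[1, 3, 4], [2]].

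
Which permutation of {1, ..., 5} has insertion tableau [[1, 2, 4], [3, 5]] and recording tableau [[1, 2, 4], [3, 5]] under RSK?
Reverse the RSK construction: for i from n down to 1, find the cell of Q containing i, remove the entry at that cell from P, and reverse-bump it up through P; the value ejected from row 1 is w(i).

Step i=5: Q has 5 at row 2, column 2; remove 5 from row 2 of P and reverse-bump: 5 enters row 1 and ejects 4. So w(5) = 4. P is now [[1, 2, 5], [3]].
Step i=4: Q has 4 at row 1, column 3; remove that cell from P, ejecting 5. So w(4) = 5. P is now [[1, 2], [3]].
Step i=3: Q has 3 at row 2, column 1; remove 3 from row 2 of P and reverse-bump: 3 enters row 1 and ejects 2. So w(3) = 2. P is now [[1, 3]].
Step i=2: Q has 2 at row 1, column 2; remove that cell from P, ejecting 3. So w(2) = 3. P is now [[1]].
Step i=1: Q has 1 at row 1, column 1; remove that cell from P, ejecting 1. So w(1) = 1. P is now [].

So w = 1 3 2 5 4.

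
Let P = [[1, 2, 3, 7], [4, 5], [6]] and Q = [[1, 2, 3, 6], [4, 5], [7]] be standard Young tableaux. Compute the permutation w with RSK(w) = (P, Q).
Reverse the RSK construction: for i from n down to 1, find the cell of Q containing i, remove the entry at that cell from P, and reverse-bump it up through P; the value ejected from row 1 is w(i).

Step i=7: Q has 7 at row 3, column 1; remove 6 from row 3 of P and reverse-bump: 6 enters row 2 and ejects 5; 5 enters row 1 and ejects 3. So w(7) = 3. P is now [[1, 2, 5, 7], [4, 6]].
Step i=6: Q has 6 at row 1, column 4; remove that cell from P, ejecting 7. So w(6) = 7. P is now [[1, 2, 5], [4, 6]].
Step i=5: Q has 5 at row 2, column 2; remove 6 from row 2 of P and reverse-bump: 6 enters row 1 and ejects 5. So w(5) = 5. P is now [[1, 2, 6], [4]].
Step i=4: Q has 4 at row 2, column 1; remove 4 from row 2 of P and reverse-bump: 4 enters row 1 and ejects 2. So w(4) = 2. P is now [[1, 4, 6]].
Step i=3: Q has 3 at row 1, column 3; remove that cell from P, ejecting 6. So w(3) = 6. P is now [[1, 4]].
Step i=2: Q has 2 at row 1, column 2; remove that cell from P, ejecting 4. So w(2) = 4. P is now [[1]].
Step i=1: Q has 1 at row 1, column 1; remove that cell from P, ejecting 1. So w(1) = 1. P is now [].

So w = 1 4 6 2 5 7 3.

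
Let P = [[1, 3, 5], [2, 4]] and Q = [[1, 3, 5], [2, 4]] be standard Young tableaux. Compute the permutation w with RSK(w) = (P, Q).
Reverse the RSK construction: for i from n down to 1, find the cell of Q containing i, remove the entry at that cell from P, and reverse-bump it up through P; the value ejected from row 1 is w(i).

Step i=5: Q has 5 at row 1, column 3; remove that cell from P, ejecting 5. So w(5) = 5. P is now [[1, 3], [2, 4]].
Step i=4: Q has 4 at row 2, column 2; remove 4 from row 2 of P and reverse-bump: 4 enters row 1 and ejects 3. So w(4) = 3. P is now [[1, 4], [2]].
Step i=3: Q has 3 at row 1, column 2; remove that cell from P, ejecting 4. So w(3) = 4. P is now [[1], [2]].
Step i=2: Q has 2 at row 2, column 1; remove 2 from row 2 of P and reverse-bump: 2 enters row 1 and ejects 1. So w(2) = 1. P is now [[2]].
Step i=1: Q has 1 at row 1, column 1; remove that cell from P, ejecting 2. So w(1) = 2. P is now [].

So w = 2 1 4 3 5.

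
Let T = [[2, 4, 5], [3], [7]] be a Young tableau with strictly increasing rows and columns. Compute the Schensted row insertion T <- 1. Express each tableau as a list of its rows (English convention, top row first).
[[1, 4, 5], [2], [3], [7]]

In row 1, 1 replaces 2 (the leftmost entry greater than 1); 2 is bumped to row 2. In row 2, 2 replaces 3 (the leftmost entry greater than 2); 3 is bumped to row 3. In row 3, 3 replaces 7 (the leftmost entry greater than 3); 7 is bumped to row 4. 7 starts a new row 4. The new tableau is [[1, 4, 5], [2], [3], [7]].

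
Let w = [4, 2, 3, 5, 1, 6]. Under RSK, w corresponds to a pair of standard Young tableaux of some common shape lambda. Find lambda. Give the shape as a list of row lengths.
RSK row insertion gives P = [[1, 3, 5, 6], [2], [4]], which has shape [4, 1, 1].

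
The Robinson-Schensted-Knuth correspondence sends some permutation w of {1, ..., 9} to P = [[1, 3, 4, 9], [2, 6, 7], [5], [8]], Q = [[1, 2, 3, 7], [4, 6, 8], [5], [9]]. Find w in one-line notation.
Reverse the RSK construction: for i from n down to 1, find the cell of Q containing i, remove the entry at that cell from P, and reverse-bump it up through P; the value ejected from row 1 is w(i).

Step i=9: Q has 9 at row 4, column 1; remove 8 from row 4 of P and reverse-bump: 8 enters row 3 and ejects 5; 5 enters row 2 and ejects 2; 2 enters row 1 and ejects 1. So w(9) = 1. P is now [[2, 3, 4, 9], [5, 6, 7], [8]].
Step i=8: Q has 8 at row 2, column 3; remove 7 from row 2 of P and reverse-bump: 7 enters row 1 and ejects 4. So w(8) = 4. P is now [[2, 3, 7, 9], [5, 6], [8]].
Step i=7: Q has 7 at row 1, column 4; remove that cell from P, ejecting 9. So w(7) = 9. P is now [[2, 3, 7], [5, 6], [8]].
Step i=6: Q has 6 at row 2, column 2; remove 6 from row 2 of P and reverse-bump: 6 enters row 1 and ejects 3. So w(6) = 3. P is now [[2, 6, 7], [5], [8]].
Step i=5: Q has 5 at row 3, column 1; remove 8 from row 3 of P and reverse-bump: 8 enters row 2 and ejects 5; 5 enters row 1 and ejects 2. So w(5) = 2. P is now [[5, 6, 7], [8]].
Step i=4: Q has 4 at row 2, column 1; remove 8 from row 2 of P and reverse-bump: 8 enters row 1 and ejects 7. So w(4) = 7. P is now [[5, 6, 8]].
Step i=3: Q has 3 at row 1, column 3; remove that cell from P, ejecting 8. So w(3) = 8. P is now [[5, 6]].
Step i=2: Q has 2 at row 1, column 2; remove that cell from P, ejecting 6. So w(2) = 6. P is now [[5]].
Step i=1: Q has 1 at row 1, column 1; remove that cell from P, ejecting 5. So w(1) = 5. P is now [].

So w = 5 6 8 7 2 3 9 4 1.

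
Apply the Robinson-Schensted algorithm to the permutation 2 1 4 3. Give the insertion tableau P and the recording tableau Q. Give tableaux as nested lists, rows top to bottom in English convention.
P = [[1, 3], [2, 4]], Q = [[1, 3], [2, 4]]

Insert each entry of the permutation into P by Schensted row insertion, recording in Q the position of each new cell.

After inserting 2: P = [[2]].
After inserting 1: P = [[1], [2]].
After inserting 4: P = [[1, 4], [2]].
After inserting 3: P = [[1, 3], [2, 4]].

So P = [[1, 3], [2, 4]], Q = [[1, 3], [2, 4]].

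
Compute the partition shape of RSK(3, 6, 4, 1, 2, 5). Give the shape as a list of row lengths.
[3, 2, 1]

RSK row insertion gives P = [[1, 2, 5], [3, 4], [6]], which has shape [3, 2, 1].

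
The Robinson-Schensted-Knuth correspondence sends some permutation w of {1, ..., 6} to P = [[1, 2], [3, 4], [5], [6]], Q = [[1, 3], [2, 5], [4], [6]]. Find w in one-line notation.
6 3 5 1 4 2

Reverse RSK: for i = n, n-1, ..., 1, locate i in Q, remove the corresponding corner cell from P, and reverse-bump its entry up through P; the value ejected from row 1 is w(i).

So w = 6 3 5 1 4 2.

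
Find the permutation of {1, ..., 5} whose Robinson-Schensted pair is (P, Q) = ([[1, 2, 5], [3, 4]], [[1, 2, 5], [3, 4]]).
3 4 1 2 5

Reverse the RSK construction: for i from n down to 1, find the cell of Q containing i, remove the entry at that cell from P, and reverse-bump it up through P; the value ejected from row 1 is w(i).

Step i=5: Q has 5 at row 1, column 3; remove that cell from P, ejecting 5. So w(5) = 5. P is now [[1, 2], [3, 4]].
Step i=4: Q has 4 at row 2, column 2; remove 4 from row 2 of P and reverse-bump: 4 enters row 1 and ejects 2. So w(4) = 2. P is now [[1, 4], [3]].
Step i=3: Q has 3 at row 2, column 1; remove 3 from row 2 of P and reverse-bump: 3 enters row 1 and ejects 1. So w(3) = 1. P is now [[3, 4]].
Step i=2: Q has 2 at row 1, column 2; remove that cell from P, ejecting 4. So w(2) = 4. P is now [[3]].
Step i=1: Q has 1 at row 1, column 1; remove that cell from P, ejecting 3. So w(1) = 3. P is now [].

So w = 3 4 1 2 5.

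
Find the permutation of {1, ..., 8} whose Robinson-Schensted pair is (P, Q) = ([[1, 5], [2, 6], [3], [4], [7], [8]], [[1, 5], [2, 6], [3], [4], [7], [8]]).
Reverse RSK: for i = n, n-1, ..., 1, locate i in Q, remove the corresponding corner cell from P, and reverse-bump its entry up through P; the value ejected from row 1 is w(i).

So w = 8 7 4 3 6 5 2 1.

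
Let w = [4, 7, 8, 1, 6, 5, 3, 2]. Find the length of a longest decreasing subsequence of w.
5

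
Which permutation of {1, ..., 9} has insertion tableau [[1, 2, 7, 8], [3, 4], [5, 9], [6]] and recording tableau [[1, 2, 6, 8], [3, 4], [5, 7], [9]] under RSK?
Reverse the RSK construction: for i from n down to 1, find the cell of Q containing i, remove the entry at that cell from P, and reverse-bump it up through P; the value ejected from row 1 is w(i).

Step i=9: Q has 9 at row 4, column 1; remove 6 from row 4 of P and reverse-bump: 6 enters row 3 and ejects 5; 5 enters row 2 and ejects 4; 4 enters row 1 and ejects 2. So w(9) = 2. P is now [[1, 4, 7, 8], [3, 5], [6, 9]].
Step i=8: Q has 8 at row 1, column 4; remove that cell from P, ejecting 8. So w(8) = 8. P is now [[1, 4, 7], [3, 5], [6, 9]].
Step i=7: Q has 7 at row 3, column 2; remove 9 from row 3 of P and reverse-bump: 9 enters row 2 and ejects 5; 5 enters row 1 and ejects 4. So w(7) = 4. P is now [[1, 5, 7], [3, 9], [6]].
Step i=6: Q has 6 at row 1, column 3; remove that cell from P, ejecting 7. So w(6) = 7. P is now [[1, 5], [3, 9], [6]].
Step i=5: Q has 5 at row 3, column 1; remove 6 from row 3 of P and reverse-bump: 6 enters row 2 and ejects 3; 3 enters row 1 and ejects 1. So w(5) = 1. P is now [[3, 5], [6, 9]].
Step i=4: Q has 4 at row 2, column 2; remove 9 from row 2 of P and reverse-bump: 9 enters row 1 and ejects 5. So w(4) = 5. P is now [[3, 9], [6]].
Step i=3: Q has 3 at row 2, column 1; remove 6 from row 2 of P and reverse-bump: 6 enters row 1 and ejects 3. So w(3) = 3. P is now [[6, 9]].
Step i=2: Q has 2 at row 1, column 2; remove that cell from P, ejecting 9. So w(2) = 9. P is now [[6]].
Step i=1: Q has 1 at row 1, column 1; remove that cell from P, ejecting 6. So w(1) = 6. P is now [].

So w = 6 9 3 5 1 7 4 8 2.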